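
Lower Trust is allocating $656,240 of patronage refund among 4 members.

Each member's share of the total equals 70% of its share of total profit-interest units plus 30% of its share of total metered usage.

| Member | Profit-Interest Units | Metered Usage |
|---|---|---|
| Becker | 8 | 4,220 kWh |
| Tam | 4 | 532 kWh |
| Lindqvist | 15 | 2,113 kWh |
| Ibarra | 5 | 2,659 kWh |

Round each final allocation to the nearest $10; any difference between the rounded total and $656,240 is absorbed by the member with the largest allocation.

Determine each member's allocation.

Totals — profit-interest units 32, metered usage 9,524.
Blended shares (70% profit-interest units + 30% metered usage): Becker 0.3079; Tam 0.1043; Lindqvist 0.3947; Ibarra 0.1931.
Pro-rata amounts: Becker 202,074.24; Tam 68,418.05; Lindqvist 259,006.88; Ibarra 126,740.83.
After rounding ($10): Becker $202,070; Tam $68,420; Lindqvist $259,010; Ibarra $126,740. Sum = $656,240.
Rounded total matches; no reconciliation needed.

Becker: $202,070 | Tam: $68,420 | Lindqvist: $259,010 | Ibarra: $126,740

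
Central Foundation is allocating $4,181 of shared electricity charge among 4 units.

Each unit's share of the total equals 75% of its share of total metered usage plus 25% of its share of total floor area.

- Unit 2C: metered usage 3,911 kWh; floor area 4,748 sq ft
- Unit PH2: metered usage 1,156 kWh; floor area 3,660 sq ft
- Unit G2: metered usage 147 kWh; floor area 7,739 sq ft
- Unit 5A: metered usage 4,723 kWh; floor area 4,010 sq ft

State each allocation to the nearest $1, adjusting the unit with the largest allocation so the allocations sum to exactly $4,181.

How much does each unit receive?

Unit 2C: $1,480 | Unit PH2: $555 | Unit G2: $448 | Unit 5A: $1,698

Metered usage total 9,937; floor area total 20,157.
Composite weights (75% metered usage + 25% floor area): Unit 2C 0.3541; Unit PH2 0.1326; Unit G2 0.1071; Unit 5A 0.4062.
Proportional shares: Unit 2C 1,480.38; Unit PH2 554.58; Unit G2 447.70; Unit 5A 1,698.34.
After rounding ($1): Unit 2C $1,480; Unit PH2 $555; Unit G2 $448; Unit 5A $1,698. Sum = $4,181.
No rounding difference to absorb.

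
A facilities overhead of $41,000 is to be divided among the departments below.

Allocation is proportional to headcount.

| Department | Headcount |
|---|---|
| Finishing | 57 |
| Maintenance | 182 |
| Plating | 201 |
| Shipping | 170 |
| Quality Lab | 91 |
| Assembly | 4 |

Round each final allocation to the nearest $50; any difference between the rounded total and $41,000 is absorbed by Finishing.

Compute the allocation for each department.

Combined headcount = 705.
Raw shares: Finishing 57/705 × $41,000 = 3,314.89; Maintenance 182/705 × $41,000 = 10,584.40; Plating 201/705 × $41,000 = 11,689.36; Shipping 170/705 × $41,000 = 9,886.52; Quality Lab 91/705 × $41,000 = 5,292.20; Assembly 4/705 × $41,000 = 232.62.
At nearest $50: Finishing $3,300; Maintenance $10,600; Plating $11,700; Shipping $9,900; Quality Lab $5,300; Assembly $250. Sum = $41,050.
Difference $41,000 − $41,050 = −$50 applied to Finishing: Finishing becomes $3,250.

Finishing: $3,250; Maintenance: $10,600; Plating: $11,700; Shipping: $9,900; Quality Lab: $5,300; Assembly: $250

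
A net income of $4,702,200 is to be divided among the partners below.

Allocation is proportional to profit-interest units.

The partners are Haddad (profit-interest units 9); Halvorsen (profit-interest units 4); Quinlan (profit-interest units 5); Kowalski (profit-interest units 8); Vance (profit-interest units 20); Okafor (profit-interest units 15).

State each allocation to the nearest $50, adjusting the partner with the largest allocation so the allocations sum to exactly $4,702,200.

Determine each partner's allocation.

Haddad: $693,750 | Halvorsen: $308,350 | Quinlan: $385,450 | Kowalski: $616,700 | Vance: $1,541,650 | Okafor: $1,156,300

Total profit-interest units = 61.
Raw shares: Haddad 9/61 × $4,702,200 = 693,767.21; Halvorsen 4/61 × $4,702,200 = 308,340.98; Quinlan 5/61 × $4,702,200 = 385,426.23; Kowalski 8/61 × $4,702,200 = 616,681.97; Vance 20/61 × $4,702,200 = 1,541,704.92; Okafor 15/61 × $4,702,200 = 1,156,278.69.
Rounded to nearest $50: Haddad $693,750; Halvorsen $308,350; Quinlan $385,450; Kowalski $616,700; Vance $1,541,700; Okafor $1,156,300. Sum = $4,702,250.
Difference $4,702,200 − $4,702,250 = −$50 applied to largest allocation (Vance): Vance becomes $1,541,650.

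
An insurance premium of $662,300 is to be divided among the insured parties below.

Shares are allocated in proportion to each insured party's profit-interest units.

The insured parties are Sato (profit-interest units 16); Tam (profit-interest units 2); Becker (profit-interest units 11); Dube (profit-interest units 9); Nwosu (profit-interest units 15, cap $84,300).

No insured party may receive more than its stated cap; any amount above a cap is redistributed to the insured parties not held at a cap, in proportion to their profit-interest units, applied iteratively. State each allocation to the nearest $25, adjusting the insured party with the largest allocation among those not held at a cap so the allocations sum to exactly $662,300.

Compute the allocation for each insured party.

Sato: $243,350; Tam: $30,425; Becker: $167,325; Dube: $136,900; Nwosu: $84,300

Profit-interest units total: 53.
Pro-rata shares before constraints: Sato 199,939.62; Tam 24,992.45; Becker 137,458.49; Dube 112,466.04; Nwosu 187,443.40.
Capped: Nwosu ($84,300); residual $578,000 reallocated over remaining profit-interest units 38.
Redistributed shares: Sato 243,368.42 → $243,375; Tam 30,421.05 → $30,425; Becker 167,315.79 → $167,325; Dube 136,894.74 → $136,900.
Rounding difference −$25 applied to Sato → $243,350.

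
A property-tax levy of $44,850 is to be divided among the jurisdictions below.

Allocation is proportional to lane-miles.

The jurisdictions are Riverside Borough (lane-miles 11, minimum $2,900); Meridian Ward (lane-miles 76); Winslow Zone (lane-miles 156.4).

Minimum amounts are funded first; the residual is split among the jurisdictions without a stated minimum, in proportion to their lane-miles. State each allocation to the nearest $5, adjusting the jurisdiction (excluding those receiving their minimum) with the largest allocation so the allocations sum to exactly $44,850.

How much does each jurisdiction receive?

Minimums first: Riverside Borough $2,900. Remaining pool $41,950.
Remaining pool split over remaining lane-miles 232.4: Meridian Ward 13,718.59 → $13,720; Winslow Zone 28,231.41 → $28,230.

Riverside Borough: $2,900; Meridian Ward: $13,720; Winslow Zone: $28,230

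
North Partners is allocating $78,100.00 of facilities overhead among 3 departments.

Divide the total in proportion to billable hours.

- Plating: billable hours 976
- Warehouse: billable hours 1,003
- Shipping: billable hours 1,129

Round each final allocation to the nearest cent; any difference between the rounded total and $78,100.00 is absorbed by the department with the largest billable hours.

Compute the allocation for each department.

Plating: $24,525.61 | Warehouse: $25,204.09 | Shipping: $28,370.30

Combined billable hours = 976 + 1,003 + 1,129 = 3,108.
Pro-rata amounts: Plating 24,525.6113; Warehouse 25,204.0862; Shipping 28,370.3024.
After rounding (cent): Plating $24,525.61; Warehouse $25,204.09; Shipping $28,370.30. Sum = $78,100.00.
Sum already equals the total — no adjustment.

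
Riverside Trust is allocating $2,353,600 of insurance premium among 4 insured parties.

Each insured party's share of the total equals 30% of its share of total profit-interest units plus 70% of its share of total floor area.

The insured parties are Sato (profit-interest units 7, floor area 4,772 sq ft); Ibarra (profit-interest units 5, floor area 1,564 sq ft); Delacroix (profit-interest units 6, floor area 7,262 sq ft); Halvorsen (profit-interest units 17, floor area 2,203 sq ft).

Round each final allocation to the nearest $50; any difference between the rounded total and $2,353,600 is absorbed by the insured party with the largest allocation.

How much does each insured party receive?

Totals — profit-interest units 35, floor area 15,801.
Blended shares (30% profit-interest units + 70% floor area): Sato 0.2714; Ibarra 0.1121; Delacroix 0.3731; Halvorsen 0.2433.
Unrounded shares: Sato 638,777.26; Ibarra 263,941.88; Delacroix 878,227.92; Halvorsen 572,652.94.
At nearest $50: Sato $638,800; Ibarra $263,950; Delacroix $878,250; Halvorsen $572,650. Sum = $2,353,650.
Difference $2,353,600 − $2,353,650 = −$50 applied to largest allocation (Delacroix): Delacroix becomes $878,200.

Sato: $638,800 · Ibarra: $263,950 · Delacroix: $878,200 · Halvorsen: $572,650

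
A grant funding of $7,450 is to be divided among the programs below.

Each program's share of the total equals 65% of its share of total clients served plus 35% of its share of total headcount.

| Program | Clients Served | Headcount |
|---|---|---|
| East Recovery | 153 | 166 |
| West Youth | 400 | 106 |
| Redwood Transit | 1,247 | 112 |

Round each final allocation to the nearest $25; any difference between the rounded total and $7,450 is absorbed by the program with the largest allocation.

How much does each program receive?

East Recovery: $1,550 | West Youth: $1,800 | Redwood Transit: $4,100

Clients served total 1,800; headcount total 384.
Composite weights (65% clients served + 35% headcount): East Recovery 0.2066; West Youth 0.2411; Redwood Transit 0.5524.
Unrounded shares: East Recovery 1,538.81; West Youth 1,795.89; Redwood Transit 4,115.30.
After rounding ($25): East Recovery $1,550; West Youth $1,800; Redwood Transit $4,125. Sum = $7,475.
Difference $7,450 − $7,475 = −$25 applied to largest allocation (Redwood Transit): Redwood Transit becomes $4,100.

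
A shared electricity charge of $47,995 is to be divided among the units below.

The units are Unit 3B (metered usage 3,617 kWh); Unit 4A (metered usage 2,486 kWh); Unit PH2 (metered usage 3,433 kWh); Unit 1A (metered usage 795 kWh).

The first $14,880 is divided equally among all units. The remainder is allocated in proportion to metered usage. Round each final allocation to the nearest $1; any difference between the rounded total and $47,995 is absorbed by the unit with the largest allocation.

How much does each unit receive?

First tranche $14,880 split equally: $3,720 each.
Remainder $33,115 by metered usage (total 10,331): Unit 3B 11,593.94 → $11,594; Unit 4A 7,968.63 → $7,969; Unit PH2 11,004.14 → $11,004; Unit 1A 2,548.29 → $2,548.
Totals: Unit 3B $3,720 + $11,594 = $15,314; Unit 4A $3,720 + $7,969 = $11,689; Unit PH2 $3,720 + $11,004 = $14,724; Unit 1A $3,720 + $2,548 = $6,268.

Unit 3B: $15,314 · Unit 4A: $11,689 · Unit PH2: $14,724 · Unit 1A: $6,268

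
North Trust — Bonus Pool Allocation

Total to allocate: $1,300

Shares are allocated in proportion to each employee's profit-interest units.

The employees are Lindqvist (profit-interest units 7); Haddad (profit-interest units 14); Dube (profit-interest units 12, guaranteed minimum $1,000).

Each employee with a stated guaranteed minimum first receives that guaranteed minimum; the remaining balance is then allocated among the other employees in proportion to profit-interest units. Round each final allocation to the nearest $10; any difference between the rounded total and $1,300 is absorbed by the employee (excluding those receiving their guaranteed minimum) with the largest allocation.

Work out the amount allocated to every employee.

Lindqvist: $100 | Haddad: $200 | Dube: $1,000

Fund the minimums — Dube $1,000. Remaining pool $300.
Remaining pool split over remaining profit-interest units 21: Lindqvist 100.00 → $100; Haddad 200.00 → $200.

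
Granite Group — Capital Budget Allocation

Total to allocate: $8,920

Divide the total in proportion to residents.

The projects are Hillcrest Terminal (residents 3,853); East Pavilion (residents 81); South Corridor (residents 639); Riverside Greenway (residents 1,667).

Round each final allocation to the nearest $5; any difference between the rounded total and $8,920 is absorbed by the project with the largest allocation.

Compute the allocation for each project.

Total residents = 6,240.
Unrounded shares: Hillcrest Terminal 3,853/6,240 × $8,920 = 5,507.81; East Pavilion 81/6,240 × $8,920 = 115.79; South Corridor 639/6,240 × $8,920 = 913.44; Riverside Greenway 1,667/6,240 × $8,920 = 2,382.96.
Rounded to nearest $5: Hillcrest Terminal $5,510; East Pavilion $115; South Corridor $915; Riverside Greenway $2,385. Sum = $8,925.
Difference $8,920 − $8,925 = −$5 applied to largest allocation (Hillcrest Terminal): Hillcrest Terminal becomes $5,505.

Hillcrest Terminal: $5,505 · East Pavilion: $115 · South Corridor: $915 · Riverside Greenway: $2,385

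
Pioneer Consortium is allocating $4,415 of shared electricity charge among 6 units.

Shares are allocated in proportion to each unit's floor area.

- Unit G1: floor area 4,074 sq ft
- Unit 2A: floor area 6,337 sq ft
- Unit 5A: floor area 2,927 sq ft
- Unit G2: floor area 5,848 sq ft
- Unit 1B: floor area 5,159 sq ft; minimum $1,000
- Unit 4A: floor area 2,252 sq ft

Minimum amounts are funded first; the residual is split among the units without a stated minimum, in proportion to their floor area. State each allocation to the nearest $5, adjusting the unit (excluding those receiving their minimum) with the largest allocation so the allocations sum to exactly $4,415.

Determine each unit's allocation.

Unit G1: $650 · Unit 2A: $1,010 · Unit 5A: $465 · Unit G2: $930 · Unit 1B: $1,000 · Unit 4A: $360

Guaranteed amounts: Unit 1B $1,000. Residual $3,415.
Residual split over remaining floor area 21,438: Unit G1 648.97 → $650; Unit 2A 1,009.46 → $1,010; Unit 5A 466.26 → $465; Unit G2 931.57 → $930; Unit 4A 358.74 → $360.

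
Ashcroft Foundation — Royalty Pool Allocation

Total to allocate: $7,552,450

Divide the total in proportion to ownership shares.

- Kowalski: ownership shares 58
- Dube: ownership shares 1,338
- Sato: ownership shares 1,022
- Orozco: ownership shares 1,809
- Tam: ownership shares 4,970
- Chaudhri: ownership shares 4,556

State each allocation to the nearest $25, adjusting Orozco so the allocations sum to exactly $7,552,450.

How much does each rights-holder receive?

Combined ownership shares = 13,753.
Unrounded shares: Kowalski 58/13,753 × $7,552,450 = 31,850.66; Dube 1,338/13,753 × $7,552,450 = 734,761.73; Sato 1,022/13,753 × $7,552,450 = 561,230.56; Orozco 1,809/13,753 × $7,552,450 = 993,411.04; Tam 4,970/13,753 × $7,552,450 = 2,729,271.90; Chaudhri 4,556/13,753 × $7,552,450 = 2,501,924.10.
At nearest $25: Kowalski $31,850; Dube $734,750; Sato $561,225; Orozco $993,400; Tam $2,729,275; Chaudhri $2,501,925. Sum = $7,552,425.
Difference $7,552,450 − $7,552,425 = +$25 applied to Orozco: Orozco becomes $993,425.

Kowalski: $31,850; Dube: $734,750; Sato: $561,225; Orozco: $993,425; Tam: $2,729,275; Chaudhri: $2,501,925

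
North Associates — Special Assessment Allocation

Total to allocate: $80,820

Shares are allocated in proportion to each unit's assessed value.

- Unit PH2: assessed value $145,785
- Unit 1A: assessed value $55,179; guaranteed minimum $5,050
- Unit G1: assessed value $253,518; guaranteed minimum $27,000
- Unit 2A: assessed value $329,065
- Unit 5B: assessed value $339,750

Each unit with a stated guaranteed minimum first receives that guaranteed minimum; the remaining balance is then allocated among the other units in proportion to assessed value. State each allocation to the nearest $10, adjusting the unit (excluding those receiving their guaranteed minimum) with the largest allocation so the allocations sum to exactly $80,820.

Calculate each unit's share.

Unit PH2: $8,730 | Unit 1A: $5,050 | Unit G1: $27,000 | Unit 2A: $19,700 | Unit 5B: $20,340

Fund the minimums — Unit 1A $5,050; Unit G1 $27,000. Remaining pool $48,770.
Remaining pool split over remaining assessed value 814,600: Unit PH2 8,728.13 → $8,730; Unit 2A 19,701.08 → $19,700; Unit 5B 20,340.79 → $20,340.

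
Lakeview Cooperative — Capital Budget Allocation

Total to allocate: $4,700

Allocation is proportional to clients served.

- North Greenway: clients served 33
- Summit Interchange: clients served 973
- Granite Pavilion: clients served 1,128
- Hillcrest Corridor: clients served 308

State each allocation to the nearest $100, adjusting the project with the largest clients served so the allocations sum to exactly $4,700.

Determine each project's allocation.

Total clients served = 33 + 973 + 1,128 + 308 = 2,442.
Proportional shares: North Greenway 63.51; Summit Interchange 1,872.69; Granite Pavilion 2,171.01; Hillcrest Corridor 592.79.
After rounding ($100): North Greenway $100; Summit Interchange $1,900; Granite Pavilion $2,200; Hillcrest Corridor $600. Sum = $4,800.
Difference $4,700 − $4,800 = −$100 applied to largest clients served (Granite Pavilion): Granite Pavilion becomes $2,100.

North Greenway: $100; Summit Interchange: $1,900; Granite Pavilion: $2,100; Hillcrest Corridor: $600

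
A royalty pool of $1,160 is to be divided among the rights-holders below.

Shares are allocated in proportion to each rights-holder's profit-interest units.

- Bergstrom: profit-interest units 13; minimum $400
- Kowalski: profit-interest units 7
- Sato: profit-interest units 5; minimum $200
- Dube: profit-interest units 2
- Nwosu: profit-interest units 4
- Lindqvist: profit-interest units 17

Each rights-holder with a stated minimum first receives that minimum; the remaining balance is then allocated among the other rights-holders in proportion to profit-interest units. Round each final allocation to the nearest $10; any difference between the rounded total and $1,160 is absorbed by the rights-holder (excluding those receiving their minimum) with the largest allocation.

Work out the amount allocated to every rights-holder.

Bergstrom: $400 | Kowalski: $130 | Sato: $200 | Dube: $40 | Nwosu: $70 | Lindqvist: $320

Guaranteed amounts: Bergstrom $400; Sato $200. Residual $560.
Residual split over remaining profit-interest units 30: Kowalski 130.67 → $130; Dube 37.33 → $40; Nwosu 74.67 → $70; Lindqvist 317.33 → $320.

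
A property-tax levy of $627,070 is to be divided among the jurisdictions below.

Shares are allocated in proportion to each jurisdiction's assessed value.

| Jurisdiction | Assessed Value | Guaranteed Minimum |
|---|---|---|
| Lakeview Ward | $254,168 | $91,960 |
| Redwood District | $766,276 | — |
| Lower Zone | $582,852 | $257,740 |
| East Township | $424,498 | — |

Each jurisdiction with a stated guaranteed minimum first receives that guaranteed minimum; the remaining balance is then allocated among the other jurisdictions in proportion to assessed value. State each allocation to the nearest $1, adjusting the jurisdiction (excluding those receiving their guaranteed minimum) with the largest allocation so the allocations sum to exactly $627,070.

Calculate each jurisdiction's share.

Fund the minimums — Lakeview Ward $91,960; Lower Zone $257,740. Residual $277,370.
Residual split over remaining assessed value 1,190,774: Redwood District 178,490.61 → $178,491; East Township 98,879.39 → $98,879.

Lakeview Ward: $91,960 | Redwood District: $178,491 | Lower Zone: $257,740 | East Township: $98,879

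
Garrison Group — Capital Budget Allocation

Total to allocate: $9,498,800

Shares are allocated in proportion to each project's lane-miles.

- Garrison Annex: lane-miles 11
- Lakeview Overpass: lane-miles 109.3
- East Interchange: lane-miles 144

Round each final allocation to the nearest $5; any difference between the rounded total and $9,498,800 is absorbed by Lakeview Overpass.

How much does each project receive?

Garrison Annex: $395,335; Lakeview Overpass: $3,928,180; East Interchange: $5,175,285

Combined lane-miles = 264.3.
Pro-rata amounts: Garrison Annex 11/264.3 × $9,498,800 = 395,334.09; Lakeview Overpass 109.3/264.3 × $9,498,800 = 3,928,183.28; East Interchange 144/264.3 × $9,498,800 = 5,175,282.63.
At nearest $5: Garrison Annex $395,335; Lakeview Overpass $3,928,185; East Interchange $5,175,285. Sum = $9,498,805.
Difference $9,498,800 − $9,498,805 = −$5 applied to Lakeview Overpass: Lakeview Overpass becomes $3,928,180.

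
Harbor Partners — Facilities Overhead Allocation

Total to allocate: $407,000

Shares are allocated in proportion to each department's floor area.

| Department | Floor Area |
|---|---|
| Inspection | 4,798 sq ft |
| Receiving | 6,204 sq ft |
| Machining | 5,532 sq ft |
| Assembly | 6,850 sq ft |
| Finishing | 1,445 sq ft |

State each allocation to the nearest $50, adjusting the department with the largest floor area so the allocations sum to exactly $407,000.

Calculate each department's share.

Combined floor area = 24,829.
Raw shares: Inspection 4,798/24,829 × $407,000 = 78,649.40; Receiving 6,204/24,829 × $407,000 = 101,696.73; Machining 5,532/24,829 × $407,000 = 90,681.22; Assembly 6,850/24,829 × $407,000 = 112,286.04; Finishing 1,445/24,829 × $407,000 = 23,686.62.
After rounding ($50): Inspection $78,650; Receiving $101,700; Machining $90,700; Assembly $112,300; Finishing $23,700. Sum = $407,050.
Difference $407,000 − $407,050 = −$50 applied to largest floor area (Assembly): Assembly becomes $112,250.

Inspection: $78,650 | Receiving: $101,700 | Machining: $90,700 | Assembly: $112,250 | Finishing: $23,700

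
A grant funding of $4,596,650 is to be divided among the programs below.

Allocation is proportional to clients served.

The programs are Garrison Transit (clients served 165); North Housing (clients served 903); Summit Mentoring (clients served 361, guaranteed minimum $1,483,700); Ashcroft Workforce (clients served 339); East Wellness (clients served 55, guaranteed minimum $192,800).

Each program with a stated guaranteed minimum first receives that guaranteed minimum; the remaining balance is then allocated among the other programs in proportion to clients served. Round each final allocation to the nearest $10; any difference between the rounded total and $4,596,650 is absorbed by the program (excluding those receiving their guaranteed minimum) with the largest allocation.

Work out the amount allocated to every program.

Minimums first: Summit Mentoring $1,483,700; East Wellness $192,800. Residual $2,920,150.
Residual split over remaining clients served 1,407: Garrison Transit 342,448.29 → $342,450; North Housing 1,874,126.12 → $1,874,130; Ashcroft Workforce 703,575.59 → $703,580.
Rounding difference −$10 applied to North Housing → $1,874,120.

Garrison Transit: $342,450 · North Housing: $1,874,120 · Summit Mentoring: $1,483,700 · Ashcroft Workforce: $703,580 · East Wellness: $192,800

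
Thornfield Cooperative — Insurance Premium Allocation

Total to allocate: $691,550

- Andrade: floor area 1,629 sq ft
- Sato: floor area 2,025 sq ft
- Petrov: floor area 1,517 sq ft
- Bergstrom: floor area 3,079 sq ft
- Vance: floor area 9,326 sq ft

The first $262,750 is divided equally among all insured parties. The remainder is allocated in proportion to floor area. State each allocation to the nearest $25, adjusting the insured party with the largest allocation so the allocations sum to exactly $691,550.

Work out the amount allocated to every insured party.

Andrade: $92,300 · Sato: $101,950 · Petrov: $89,550 · Bergstrom: $127,675 · Vance: $280,075

Equal tier: $262,750 ÷ 5 = $52,550 apiece.
Remainder $428,800 by floor area (total 17,576): Andrade 39,742.56 → $39,750; Sato 49,403.73 → $49,400; Petrov 37,010.10 → $37,000; Bergstrom 75,118.07 → $75,125; Vance 227,525.53 → $227,525.
Totals: Andrade $52,550 + $39,750 = $92,300; Sato $52,550 + $49,400 = $101,950; Petrov $52,550 + $37,000 = $89,550; Bergstrom $52,550 + $75,125 = $127,675; Vance $52,550 + $227,525 = $280,075.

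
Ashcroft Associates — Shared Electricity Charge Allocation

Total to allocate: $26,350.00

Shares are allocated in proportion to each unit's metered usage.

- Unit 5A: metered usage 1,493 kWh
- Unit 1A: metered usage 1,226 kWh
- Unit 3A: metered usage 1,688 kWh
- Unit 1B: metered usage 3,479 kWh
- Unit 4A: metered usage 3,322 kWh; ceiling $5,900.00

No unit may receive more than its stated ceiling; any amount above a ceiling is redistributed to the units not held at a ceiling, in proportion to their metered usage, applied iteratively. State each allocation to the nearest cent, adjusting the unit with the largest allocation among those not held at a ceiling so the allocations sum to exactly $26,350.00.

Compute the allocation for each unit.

Total metered usage = 11,208.
Pro-rata shares before constraints: Unit 5A 3,510.0419; Unit 1A 2,882.3251; Unit 3A 3,968.4868; Unit 1B 8,179.1265; Unit 4A 7,810.0196.
Held at cap: Unit 4A ($5,900.00); balance $20,450.00 reallocated over remaining metered usage 7,886.
Redistributed shares: Unit 5A 3,871.6523 → $3,871.65; Unit 1A 3,179.2671 → $3,179.27; Unit 3A 4,377.3269 → $4,377.33; Unit 1B 9,021.7537 → $9,021.75.

Unit 5A: $3,871.65 | Unit 1A: $3,179.27 | Unit 3A: $4,377.33 | Unit 1B: $9,021.75 | Unit 4A: $5,900.00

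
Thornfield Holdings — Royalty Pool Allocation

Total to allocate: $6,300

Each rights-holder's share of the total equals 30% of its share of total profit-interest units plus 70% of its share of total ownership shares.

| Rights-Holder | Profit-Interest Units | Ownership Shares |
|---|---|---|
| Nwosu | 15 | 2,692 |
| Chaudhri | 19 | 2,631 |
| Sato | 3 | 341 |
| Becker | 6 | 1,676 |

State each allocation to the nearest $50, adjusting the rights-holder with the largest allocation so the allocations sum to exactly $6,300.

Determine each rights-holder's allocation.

Totals — profit-interest units 43, ownership shares 7,340.
Composite weights (30% profit-interest units + 70% ownership shares): Nwosu 0.3614; Chaudhri 0.3835; Sato 0.0535; Becker 0.2017.
Proportional shares: Nwosu 2,276.70; Chaudhri 2,415.87; Sato 336.74; Becker 1,270.69.
After rounding ($50): Nwosu $2,300; Chaudhri $2,400; Sato $350; Becker $1,250. Sum = $6,300.
Rounded total matches; no reconciliation needed.

Nwosu: $2,300 | Chaudhri: $2,400 | Sato: $350 | Becker: $1,250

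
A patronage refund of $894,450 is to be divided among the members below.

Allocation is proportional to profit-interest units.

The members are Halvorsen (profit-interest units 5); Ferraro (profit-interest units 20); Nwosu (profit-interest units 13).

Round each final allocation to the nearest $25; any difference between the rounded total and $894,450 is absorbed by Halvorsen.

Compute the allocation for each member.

Halvorsen: $117,675 · Ferraro: $470,775 · Nwosu: $306,000

Profit-interest units total: 38.
Pro-rata amounts: Halvorsen 5/38 × $894,450 = 117,690.79; Ferraro 20/38 × $894,450 = 470,763.16; Nwosu 13/38 × $894,450 = 305,996.05.
After rounding ($25): Halvorsen $117,700; Ferraro $470,775; Nwosu $306,000. Sum = $894,475.
Difference $894,450 − $894,475 = −$25 applied to Halvorsen: Halvorsen becomes $117,675.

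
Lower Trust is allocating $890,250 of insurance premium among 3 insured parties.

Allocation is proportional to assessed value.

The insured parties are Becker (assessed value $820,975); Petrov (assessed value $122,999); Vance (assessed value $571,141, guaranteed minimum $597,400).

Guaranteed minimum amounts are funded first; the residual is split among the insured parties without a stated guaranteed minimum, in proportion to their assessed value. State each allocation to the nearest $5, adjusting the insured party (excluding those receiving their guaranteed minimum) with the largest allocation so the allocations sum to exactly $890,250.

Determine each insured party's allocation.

Minimums first: Vance $597,400. Residual $292,850.
Residual split over remaining assessed value 943,974: Becker 254,691.90 → $254,690; Petrov 38,158.10 → $38,160.

Becker: $254,690; Petrov: $38,160; Vance: $597,400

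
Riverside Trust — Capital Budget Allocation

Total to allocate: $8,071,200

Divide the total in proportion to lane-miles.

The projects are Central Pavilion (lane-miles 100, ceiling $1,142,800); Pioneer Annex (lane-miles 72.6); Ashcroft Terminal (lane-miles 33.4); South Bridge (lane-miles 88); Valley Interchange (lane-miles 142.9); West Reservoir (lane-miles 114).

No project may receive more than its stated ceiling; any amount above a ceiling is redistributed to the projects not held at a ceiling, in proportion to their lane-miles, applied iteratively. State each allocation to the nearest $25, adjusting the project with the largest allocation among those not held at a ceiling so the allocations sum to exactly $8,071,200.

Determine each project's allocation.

Sum of lane-miles: 550.9.
Pro-rata shares before constraints: Central Pavilion 1,465,093.48; Pioneer Annex 1,063,657.87; Ashcroft Terminal 489,341.22; South Bridge 1,289,282.27; Valley Interchange 2,093,618.59; West Reservoir 1,670,206.57.
Cap binds for Central Pavilion ($1,142,800); balance $6,928,400 reallocated over remaining lane-miles 450.9.
Remaining shares: Pioneer Annex 1,115,550.77 → $1,115,550; Ashcroft Terminal 513,214.81 → $513,225; South Bridge 1,352,182.75 → $1,352,175; Valley Interchange 2,195,760.39 → $2,195,750; West Reservoir 1,751,691.28 → $1,751,700.

Central Pavilion: $1,142,800; Pioneer Annex: $1,115,550; Ashcroft Terminal: $513,225; South Bridge: $1,352,175; Valley Interchange: $2,195,750; West Reservoir: $1,751,700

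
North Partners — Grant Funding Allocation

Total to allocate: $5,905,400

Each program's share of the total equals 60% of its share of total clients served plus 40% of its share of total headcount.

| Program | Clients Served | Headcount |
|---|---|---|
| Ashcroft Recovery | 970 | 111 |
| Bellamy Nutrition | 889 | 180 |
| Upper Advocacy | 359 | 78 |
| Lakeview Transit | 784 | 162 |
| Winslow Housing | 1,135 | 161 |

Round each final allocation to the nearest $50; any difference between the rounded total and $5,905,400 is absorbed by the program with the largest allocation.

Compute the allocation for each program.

Ashcroft Recovery: $1,209,700 | Bellamy Nutrition: $1,375,850 | Upper Advocacy: $573,750 | Lakeview Transit: $1,224,450 | Winslow Housing: $1,521,650

Totals — clients served 4,137, headcount 692.
Blended shares (60% clients served + 40% headcount): Ashcroft Recovery 0.2048; Bellamy Nutrition 0.2330; Upper Advocacy 0.0972; Lakeview Transit 0.2073; Winslow Housing 0.2577.
Pro-rata amounts: Ashcroft Recovery 1,209,682.82; Bellamy Nutrition 1,375,841.59; Upper Advocacy 573,729.81; Lakeview Transit 1,224,468.17; Winslow Housing 1,521,677.62.
At nearest $50: Ashcroft Recovery $1,209,700; Bellamy Nutrition $1,375,850; Upper Advocacy $573,750; Lakeview Transit $1,224,450; Winslow Housing $1,521,700. Sum = $5,905,450.
Difference $5,905,400 − $5,905,450 = −$50 applied to largest allocation (Winslow Housing): Winslow Housing becomes $1,521,650.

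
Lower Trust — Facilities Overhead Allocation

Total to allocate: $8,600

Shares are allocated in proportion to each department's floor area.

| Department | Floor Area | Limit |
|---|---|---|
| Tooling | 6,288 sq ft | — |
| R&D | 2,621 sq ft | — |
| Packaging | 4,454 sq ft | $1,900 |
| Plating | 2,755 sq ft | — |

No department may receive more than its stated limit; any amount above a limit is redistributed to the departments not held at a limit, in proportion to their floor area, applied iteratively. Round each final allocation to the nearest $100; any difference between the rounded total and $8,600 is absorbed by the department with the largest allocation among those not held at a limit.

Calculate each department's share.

Floor area total: 16,118.
Unconstrained shares: Tooling 3,355.06; R&D 1,398.47; Packaging 2,376.50; Plating 1,469.97.
Capped: Packaging ($1,900); remaining pool $6,700 reallocated over remaining floor area 11,664.
Remaining shares: Tooling 3,611.93 → $3,600; R&D 1,505.55 → $1,500; Plating 1,582.52 → $1,600.

Tooling: $3,600; R&D: $1,500; Packaging: $1,900; Plating: $1,600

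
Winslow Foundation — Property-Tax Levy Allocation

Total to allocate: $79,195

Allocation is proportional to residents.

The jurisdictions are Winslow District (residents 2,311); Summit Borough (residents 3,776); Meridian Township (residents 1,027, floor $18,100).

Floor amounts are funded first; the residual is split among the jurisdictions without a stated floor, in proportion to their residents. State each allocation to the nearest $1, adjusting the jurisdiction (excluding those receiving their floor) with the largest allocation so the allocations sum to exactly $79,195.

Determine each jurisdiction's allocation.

Winslow District: $23,195 | Summit Borough: $37,900 | Meridian Township: $18,100

Fund the minimums — Meridian Township $18,100. Residual $61,095.
Residual split over remaining residents 6,087: Winslow District 23,195.42 → $23,195; Summit Borough 37,899.58 → $37,900.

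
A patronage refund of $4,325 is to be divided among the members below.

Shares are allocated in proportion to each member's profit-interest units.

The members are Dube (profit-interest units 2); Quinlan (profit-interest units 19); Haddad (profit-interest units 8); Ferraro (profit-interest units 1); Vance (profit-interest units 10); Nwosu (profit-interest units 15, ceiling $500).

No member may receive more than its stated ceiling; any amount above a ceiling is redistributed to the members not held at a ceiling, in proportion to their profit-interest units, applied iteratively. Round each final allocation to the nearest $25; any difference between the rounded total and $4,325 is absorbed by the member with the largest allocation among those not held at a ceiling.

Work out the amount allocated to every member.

Total profit-interest units = 55.
Unconstrained shares: Dube 157.27; Quinlan 1,494.09; Haddad 629.09; Ferraro 78.64; Vance 786.36; Nwosu 1,179.55.
Held at cap: Nwosu ($500); remaining pool $3,825 reallocated over remaining profit-interest units 40.
Redistributed shares: Dube 191.25 → $200; Quinlan 1,816.88 → $1,825; Haddad 765.00 → $775; Ferraro 95.62 → $100; Vance 956.25 → $950.
Rounding difference −$25 applied to Quinlan → $1,800.

Dube: $200 | Quinlan: $1,800 | Haddad: $775 | Ferraro: $100 | Vance: $950 | Nwosu: $500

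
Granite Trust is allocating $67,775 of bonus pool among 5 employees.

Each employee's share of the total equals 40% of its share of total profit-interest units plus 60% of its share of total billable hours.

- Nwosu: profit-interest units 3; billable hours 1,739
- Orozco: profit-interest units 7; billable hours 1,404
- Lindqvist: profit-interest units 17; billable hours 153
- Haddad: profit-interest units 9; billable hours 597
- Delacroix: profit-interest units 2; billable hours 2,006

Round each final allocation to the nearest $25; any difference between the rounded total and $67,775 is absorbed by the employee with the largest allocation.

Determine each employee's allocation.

Nwosu: $14,125 | Orozco: $14,675 | Lindqvist: $13,175 | Haddad: $10,525 | Delacroix: $15,275

Profit-interest units total 38; billable hours total 5,899.
Combined weights (40% profit-interest units + 60% billable hours): Nwosu 0.2085; Orozco 0.2165; Lindqvist 0.1945; Haddad 0.1555; Delacroix 0.2251.
Pro-rata amounts: Nwosu 14,128.13; Orozco 14,672.48; Lindqvist 13,182.87; Haddad 10,536.23; Delacroix 15,255.29.
At nearest $25: Nwosu $14,125; Orozco $14,675; Lindqvist $13,175; Haddad $10,525; Delacroix $15,250. Sum = $67,750.
Difference $67,775 − $67,750 = +$25 applied to largest allocation (Delacroix): Delacroix becomes $15,275.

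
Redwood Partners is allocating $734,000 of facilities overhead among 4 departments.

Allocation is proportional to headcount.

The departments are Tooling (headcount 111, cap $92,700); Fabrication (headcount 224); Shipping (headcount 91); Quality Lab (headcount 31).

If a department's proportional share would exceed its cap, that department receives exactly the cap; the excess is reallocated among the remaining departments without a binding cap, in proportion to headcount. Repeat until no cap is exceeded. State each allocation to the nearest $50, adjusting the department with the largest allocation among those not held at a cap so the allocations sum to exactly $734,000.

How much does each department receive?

Combined headcount = 457.
Unconstrained shares: Tooling 178,280.09; Fabrication 359,772.43; Shipping 146,157.55; Quality Lab 49,789.93.
Held at cap: Tooling ($92,700); residual $641,300 reallocated over remaining headcount 346.
Redistributed shares: Fabrication 415,176.88 → $415,200; Shipping 168,665.61 → $168,650; Quality Lab 57,457.51 → $57,450.

Tooling: $92,700 · Fabrication: $415,200 · Shipping: $168,650 · Quality Lab: $57,450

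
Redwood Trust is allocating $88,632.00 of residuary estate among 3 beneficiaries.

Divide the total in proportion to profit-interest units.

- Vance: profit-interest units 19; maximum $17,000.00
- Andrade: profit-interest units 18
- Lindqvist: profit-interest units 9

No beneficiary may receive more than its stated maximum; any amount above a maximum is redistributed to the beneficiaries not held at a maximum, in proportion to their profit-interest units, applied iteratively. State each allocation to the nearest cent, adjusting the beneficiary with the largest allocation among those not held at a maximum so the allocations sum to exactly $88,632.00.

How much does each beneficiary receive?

Vance: $17,000.00; Andrade: $47,754.67; Lindqvist: $23,877.33

Total profit-interest units = 46.
Proportional shares (ignoring caps): Vance 36,608.8696; Andrade 34,682.0870; Lindqvist 17,341.0435.
Cap binds for Vance ($17,000.00); balance $71,632.00 reallocated over remaining profit-interest units 27.
Shares after redistribution: Andrade 47,754.6667 → $47,754.67; Lindqvist 23,877.3333 → $23,877.33.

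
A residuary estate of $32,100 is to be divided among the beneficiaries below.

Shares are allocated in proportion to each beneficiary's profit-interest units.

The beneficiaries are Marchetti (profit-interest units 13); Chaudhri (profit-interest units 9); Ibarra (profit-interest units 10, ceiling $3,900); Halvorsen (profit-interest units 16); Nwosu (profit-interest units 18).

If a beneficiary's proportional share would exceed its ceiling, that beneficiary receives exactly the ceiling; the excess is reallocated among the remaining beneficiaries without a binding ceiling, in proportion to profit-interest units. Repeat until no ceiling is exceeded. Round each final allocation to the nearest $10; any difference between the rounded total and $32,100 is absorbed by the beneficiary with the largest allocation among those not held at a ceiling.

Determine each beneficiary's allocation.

Marchetti: $6,550; Chaudhri: $4,530; Ibarra: $3,900; Halvorsen: $8,060; Nwosu: $9,060

Sum of profit-interest units: 66.
Unconstrained shares: Marchetti 6,322.73; Chaudhri 4,377.27; Ibarra 4,863.64; Halvorsen 7,781.82; Nwosu 8,754.55.
Capped: Ibarra ($3,900); balance $28,200 reallocated over remaining profit-interest units 56.
Redistributed shares: Marchetti 6,546.43 → $6,550; Chaudhri 4,532.14 → $4,530; Halvorsen 8,057.14 → $8,060; Nwosu 9,064.29 → $9,060.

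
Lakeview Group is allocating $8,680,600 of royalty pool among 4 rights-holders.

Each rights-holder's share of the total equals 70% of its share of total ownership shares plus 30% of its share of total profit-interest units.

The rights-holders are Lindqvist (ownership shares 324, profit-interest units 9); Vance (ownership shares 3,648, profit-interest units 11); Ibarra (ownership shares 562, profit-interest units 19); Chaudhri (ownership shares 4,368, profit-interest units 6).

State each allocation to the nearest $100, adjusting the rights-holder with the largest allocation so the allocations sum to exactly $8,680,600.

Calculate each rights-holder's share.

Lindqvist: $742,000 | Vance: $3,126,700 | Ibarra: $1,483,200 | Chaudhri: $3,328,700

Ownership shares total 8,902; profit-interest units total 45.
Blended shares (70% ownership shares + 30% profit-interest units): Lindqvist 0.0855; Vance 0.3602; Ibarra 0.1709; Chaudhri 0.3835.
Unrounded shares: Lindqvist 741,995.30; Vance 3,126,667.22; Ibarra 1,483,158.49; Chaudhri 3,328,778.99.
At nearest $100: Lindqvist $742,000; Vance $3,126,700; Ibarra $1,483,200; Chaudhri $3,328,800. Sum = $8,680,700.
Difference $8,680,600 − $8,680,700 = −$100 applied to largest allocation (Chaudhri): Chaudhri becomes $3,328,700.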